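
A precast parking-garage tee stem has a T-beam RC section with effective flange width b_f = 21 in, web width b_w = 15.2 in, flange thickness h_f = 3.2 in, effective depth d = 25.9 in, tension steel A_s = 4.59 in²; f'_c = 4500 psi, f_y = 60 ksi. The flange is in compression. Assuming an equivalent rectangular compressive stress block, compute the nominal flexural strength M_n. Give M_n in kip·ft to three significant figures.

Tension: T = A_s f_y = 4.59 × 60 = 275.4 kips.
Try a within the flange: a = T/(0.85 f'_c b_f) = 275.4/(0.85 × 4.5 × 21) = 3.429 in.
a = 3.429 > h_f = 3.2 in: the block extends into the web. Split into flange-overhang and web parts.
C_f = 0.85 f'_c (b_f − b_w) h_f = 0.85 × 4.5 × (21 − 15.2) × 3.2 = 71.0 kips.
Remaining web compression depth: a_w = (T − C_f)/(0.85 f'_c b_w) = (275.4 − 71.0)/(0.85 × 4.5 × 15.2) = 3.516 in.
M_n = C_f(d − h_f/2) + (T − C_f)(d − a_w/2) = 71.0 × (25.9 − 1.6) + 204.4 × (25.9 − 1.758) = 1725.3 + 4934.6 = 6659.9 kip·in.
M_n = 6659.9/12 = 554.99 kip·ft.

M_n ≈ 555 kip·ft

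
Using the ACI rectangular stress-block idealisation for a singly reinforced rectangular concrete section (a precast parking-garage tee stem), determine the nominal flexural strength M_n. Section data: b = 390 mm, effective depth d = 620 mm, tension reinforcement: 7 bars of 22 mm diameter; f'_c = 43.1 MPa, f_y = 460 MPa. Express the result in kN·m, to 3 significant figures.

M_n ≈ 706 kN·m

A_s = 7 × 380 = 2660 mm².
T = A_s f_y = 2660 × 460 = 1223600 N = 1223.6 kN.
From C = T: a = T/(0.85 f'_c b) = 1223600/(0.85 × 43.1 × 390) = 85.64 mm.
M_n = T(d − a/2) = 1223.6 kN × (620 − 42.82) mm = 706.24 kN·m.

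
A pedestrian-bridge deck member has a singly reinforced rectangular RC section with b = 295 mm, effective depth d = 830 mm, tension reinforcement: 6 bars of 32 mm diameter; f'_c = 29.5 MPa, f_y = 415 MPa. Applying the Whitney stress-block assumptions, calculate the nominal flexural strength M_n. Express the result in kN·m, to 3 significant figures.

M_n ≈ 1390 kN·m

A_s = 6 × 804 = 4824 mm².
T = A_s f_y = 4824 × 415 = 2001960 N = 2001.96 kN.
From C = T: a = T/(0.85 f'_c b) = 2001960/(0.85 × 29.5 × 295) = 270.64 mm.
M_n = T(d − a/2) = 2001.96 kN × (830 − 135.32) mm = 1390.72 kN·m.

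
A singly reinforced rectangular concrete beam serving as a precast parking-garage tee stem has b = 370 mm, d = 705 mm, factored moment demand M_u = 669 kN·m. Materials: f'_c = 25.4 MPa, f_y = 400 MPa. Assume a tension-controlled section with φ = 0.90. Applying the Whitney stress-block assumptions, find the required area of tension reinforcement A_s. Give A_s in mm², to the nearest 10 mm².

M_n = M_u/φ = 669/0.90 = 743.333 kN·m.
With M_n = 0.85 f'_c a b (d − a/2), solve the quadratic for a:
a = d − √(d² − 2M_n/(0.85 f'_c b)) = 705 − √(705² − 2 × 743.333×10⁶/(0.85 × 25.4 × 370)) = 147.40 mm.
A_s = 0.85 f'_c a b / f_y = 0.85 × 25.4 × 147.40 × 370 / 400 = 2943.7 mm².

A_s ≈ 2940 mm²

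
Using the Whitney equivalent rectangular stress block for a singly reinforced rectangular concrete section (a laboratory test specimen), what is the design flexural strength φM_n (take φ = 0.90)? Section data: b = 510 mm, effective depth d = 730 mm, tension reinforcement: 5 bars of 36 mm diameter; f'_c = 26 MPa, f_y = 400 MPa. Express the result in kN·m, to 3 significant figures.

A_s = 5 × 1018 = 5090 mm².
T = A_s f_y = 5090 × 400 = 2036000 N = 2036 kN.
From C = T: a = T/(0.85 f'_c b) = 2036000/(0.85 × 26 × 510) = 180.64 mm.
M_n = T(d − a/2) = 2036 kN × (730 − 90.32) mm = 1302.39 kN·m.
φM_n = 0.90 × 1302.39 = 1172.15 kN·m.

φM_n ≈ 1170 kN·m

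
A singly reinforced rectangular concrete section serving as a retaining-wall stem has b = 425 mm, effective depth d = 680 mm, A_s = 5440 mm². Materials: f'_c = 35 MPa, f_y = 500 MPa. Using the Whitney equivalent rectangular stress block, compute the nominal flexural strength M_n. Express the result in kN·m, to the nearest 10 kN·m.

T = A_s f_y = 5440 × 500 = 2720000 N = 2720 kN.
From C = T: a = T/(0.85 f'_c b) = 2720000/(0.85 × 35 × 425) = 215.13 mm.
M_n = T(d − a/2) = 2720 kN × (680 − 107.565) mm = 1557.02 kN·m.

M_n ≈ 1560 kN·m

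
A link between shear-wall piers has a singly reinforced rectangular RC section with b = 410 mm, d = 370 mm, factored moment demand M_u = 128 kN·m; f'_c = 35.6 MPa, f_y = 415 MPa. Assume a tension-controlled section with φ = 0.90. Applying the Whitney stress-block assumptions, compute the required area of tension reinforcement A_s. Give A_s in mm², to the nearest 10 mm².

A_s ≈ 970 mm²

M_n = M_u/φ = 128/0.90 = 142.222 kN·m.
With M_n = 0.85 f'_c a b (d − a/2), solve the quadratic for a:
a = d − √(d² − 2M_n/(0.85 f'_c b)) = 370 − √(370² − 2 × 142.222×10⁶/(0.85 × 35.6 × 410)) = 32.40 mm.
A_s = 0.85 f'_c a b / f_y = 0.85 × 35.6 × 32.40 × 410 / 415 = 968.6 mm².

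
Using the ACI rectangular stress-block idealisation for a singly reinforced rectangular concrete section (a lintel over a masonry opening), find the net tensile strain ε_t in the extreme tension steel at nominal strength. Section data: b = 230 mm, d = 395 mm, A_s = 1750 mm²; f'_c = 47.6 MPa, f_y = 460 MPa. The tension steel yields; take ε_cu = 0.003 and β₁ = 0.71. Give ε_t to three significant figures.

a = A_s f_y/(0.85 f'_c b) = 86.51 mm.
β₁ = 0.71, so c = a/β₁ = 86.51/0.71 = 121.85 mm.
From the linear strain diagram with ε_cu = 0.003: ε_t = 0.003 (d − c)/c = 0.003 × (395 − 121.85)/121.85 = 0.00673.
Since ε_t ≥ 0.005, the section is tension-controlled.

ε_t ≈ 0.00673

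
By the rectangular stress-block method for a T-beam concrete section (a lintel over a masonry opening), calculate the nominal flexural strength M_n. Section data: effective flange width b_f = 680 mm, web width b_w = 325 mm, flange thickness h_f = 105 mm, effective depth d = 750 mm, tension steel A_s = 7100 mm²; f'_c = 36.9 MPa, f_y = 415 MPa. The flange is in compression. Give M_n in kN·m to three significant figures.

M_n ≈ 1990 kN·m

Tension: T = A_s f_y = 7100 × 415 = 2946500 N.
Try a within the flange: a = T/(0.85 f'_c b_f) = 2946500/(0.85 × 36.9 × 680) = 138.15 mm.
a = 138.15 > h_f = 105 mm: the block extends into the web. Split into flange-overhang and web parts.
C_f = 0.85 f'_c (b_f − b_w) h_f = 0.85 × 36.9 × (680 − 325) × 105 = 1169130 N.
Remaining web compression depth: a_w = (T − C_f)/(0.85 f'_c b_w) = (2946500 − 1169130)/(0.85 × 36.9 × 325) = 174.36 mm.
M_n = C_f(d − h_f/2) + (T − C_f)(d − a_w/2) = 1169130 × (750 − 52.5) + 1777370 × (750 − 87.18) = 815.47 + 1178.08 = 1993.55 × 10⁶ N·mm.
M_n = 1993.55 kN·m.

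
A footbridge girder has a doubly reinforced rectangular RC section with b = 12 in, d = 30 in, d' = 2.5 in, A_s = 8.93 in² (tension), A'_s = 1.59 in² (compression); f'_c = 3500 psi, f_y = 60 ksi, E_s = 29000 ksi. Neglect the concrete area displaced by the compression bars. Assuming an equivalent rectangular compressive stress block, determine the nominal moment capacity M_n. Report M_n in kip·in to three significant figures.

Assume both steels yield.
a = (A_s − A'_s) f_y/(0.85 f'_c b) = (8.93 − 1.59) × 60/(0.85 × 3.5 × 12) = 12.336 in.
c = a/β₁ = 12.336/0.85 = 14.513 in; ε'_s = 0.003(c − d')/c = 0.0025 ≥ ε_y = 0.0021, so the compression steel yields.
M_n = (A_s − A'_s) f_y (d − a/2) + A'_s f_y (d − d') = 440.4 × (30 − 6.168) + 95.4 × (30 − 2.5) = 10495.6 + 2623.5 = 13119.1 kip·in.

M_n ≈ 13100 kip·in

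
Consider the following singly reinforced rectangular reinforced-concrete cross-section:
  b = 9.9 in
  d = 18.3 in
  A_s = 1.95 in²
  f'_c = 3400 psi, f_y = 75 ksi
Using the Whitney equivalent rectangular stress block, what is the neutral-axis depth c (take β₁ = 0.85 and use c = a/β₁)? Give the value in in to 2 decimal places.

T = A_s f_y = 1.95 × 75 = 146.25 kips.
a = T/(0.85 f'_c b) = 146.25/(0.85 × 3.4 × 9.9) = 5.1117 in.
With β₁ = 0.85, c = a/β₁ = 5.1117/0.85 = 6.01 in.

c ≈ 6.01 in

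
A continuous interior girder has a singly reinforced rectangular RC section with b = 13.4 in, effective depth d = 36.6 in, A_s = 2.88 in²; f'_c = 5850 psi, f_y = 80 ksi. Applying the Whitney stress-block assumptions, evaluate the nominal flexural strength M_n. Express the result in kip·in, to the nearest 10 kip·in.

M_n ≈ 8030 kip·in

T = A_s f_y = 2.88 × 80 = 230.4 kips.
a = T/(0.85 f'_c b) = 230.4/(0.85 × 5.85 × 13.4) = 3.458 in.
M_n = T(d − a/2) = 230.4 × (36.6 − 1.729) = 8034.3 kip·in.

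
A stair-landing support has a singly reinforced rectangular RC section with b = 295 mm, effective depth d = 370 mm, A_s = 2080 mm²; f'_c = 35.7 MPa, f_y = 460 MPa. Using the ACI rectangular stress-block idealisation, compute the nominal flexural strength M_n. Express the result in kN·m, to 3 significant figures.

T = A_s f_y = 2080 × 460 = 956800 N = 956.8 kN.
From C = T: a = T/(0.85 f'_c b) = 956800/(0.85 × 35.7 × 295) = 106.88 mm.
M_n = T(d − a/2) = 956.8 kN × (370 − 53.44) mm = 302.88 kN·m.

M_n ≈ 303 kN·m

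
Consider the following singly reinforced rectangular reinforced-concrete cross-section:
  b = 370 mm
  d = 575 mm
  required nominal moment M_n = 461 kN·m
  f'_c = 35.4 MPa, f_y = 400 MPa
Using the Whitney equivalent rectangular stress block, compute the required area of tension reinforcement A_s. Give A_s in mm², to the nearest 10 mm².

A_s ≈ 2150 mm²

With M_n = 0.85 f'_c a b (d − a/2), solve the quadratic for a:
a = d − √(d² − 2M_n/(0.85 f'_c b)) = 575 − √(575² − 2 × 461×10⁶/(0.85 × 35.4 × 370)) = 77.19 mm.
A_s = 0.85 f'_c a b / f_y = 0.85 × 35.4 × 77.19 × 370 / 400 = 2148.4 mm².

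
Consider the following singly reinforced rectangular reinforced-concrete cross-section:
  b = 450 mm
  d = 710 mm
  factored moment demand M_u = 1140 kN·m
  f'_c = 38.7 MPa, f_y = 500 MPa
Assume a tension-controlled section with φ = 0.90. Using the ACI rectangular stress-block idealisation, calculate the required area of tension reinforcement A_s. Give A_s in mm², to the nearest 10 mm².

A_s ≈ 3940 mm²

M_n = M_u/φ = 1140/0.90 = 1266.67 kN·m.
With M_n = 0.85 f'_c a b (d − a/2), solve the quadratic for a:
a = d − √(d² − 2M_n/(0.85 f'_c b)) = 710 − √(710² − 2 × 1266.67×10⁶/(0.85 × 38.7 × 450)) = 132.97 mm.
A_s = 0.85 f'_c a b / f_y = 0.85 × 38.7 × 132.97 × 450 / 500 = 3936.6 mm².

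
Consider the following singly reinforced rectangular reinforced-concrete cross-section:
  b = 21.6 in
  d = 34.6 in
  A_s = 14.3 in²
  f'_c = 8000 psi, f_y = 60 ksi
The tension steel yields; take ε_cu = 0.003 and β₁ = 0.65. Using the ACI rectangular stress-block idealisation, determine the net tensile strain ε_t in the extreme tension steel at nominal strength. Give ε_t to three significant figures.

ε_t ≈ 0.00855

a = A_s f_y/(0.85 f'_c b) = 5.842 in.
β₁ = 0.65, so c = a/β₁ = 5.842/0.65 = 8.988 in.
From the linear strain diagram with ε_cu = 0.003: ε_t = 0.003 (d − c)/c = 0.003 × (34.6 − 8.988)/8.988 = 0.00855.
Since ε_t ≥ 0.005, the section is tension-controlled.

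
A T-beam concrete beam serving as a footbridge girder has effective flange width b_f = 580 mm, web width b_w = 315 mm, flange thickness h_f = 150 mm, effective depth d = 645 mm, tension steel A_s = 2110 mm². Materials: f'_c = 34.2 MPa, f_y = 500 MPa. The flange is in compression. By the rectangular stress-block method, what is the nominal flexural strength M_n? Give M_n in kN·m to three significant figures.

M_n ≈ 647 kN·m

Tension: T = A_s f_y = 2110 × 500 = 1055000 N.
Try a within the flange: a = T/(0.85 f'_c b_f) = 1055000/(0.85 × 34.2 × 580) = 62.57 mm.
Since a = 62.57 ≤ h_f = 150 mm, the stress block lies entirely in the flange; analyse as a rectangular beam of width b_f.
M_n = T(d − a/2) = 1055000 × (645 − 31.285) = 647.47 × 10⁶ N·mm.
M_n = 647.47 kN·m.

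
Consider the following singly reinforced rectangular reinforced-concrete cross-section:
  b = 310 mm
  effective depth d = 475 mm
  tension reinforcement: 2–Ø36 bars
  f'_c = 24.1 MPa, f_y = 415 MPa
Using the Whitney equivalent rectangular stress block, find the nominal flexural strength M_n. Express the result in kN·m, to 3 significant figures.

A_s = 2 × 1018 = 2036 mm².
T = A_s f_y = 2036 × 415 = 844940 N = 844.94 kN.
From C = T: a = T/(0.85 f'_c b) = 844940/(0.85 × 24.1 × 310) = 133.05 mm.
M_n = T(d − a/2) = 844.94 kN × (475 − 66.525) mm = 345.14 kN·m.

M_n ≈ 345 kN·m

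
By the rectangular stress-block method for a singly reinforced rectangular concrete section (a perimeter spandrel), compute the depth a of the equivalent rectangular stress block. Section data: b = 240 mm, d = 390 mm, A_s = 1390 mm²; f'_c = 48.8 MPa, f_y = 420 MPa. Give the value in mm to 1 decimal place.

T = A_s f_y = 1390 × 420 = 583800 N = 583.8 kN.
Setting C = 0.85 f'_c a b equal to T: a = 583800/(0.85 × 48.8 × 240) = 58.6 mm.

a ≈ 58.6 mm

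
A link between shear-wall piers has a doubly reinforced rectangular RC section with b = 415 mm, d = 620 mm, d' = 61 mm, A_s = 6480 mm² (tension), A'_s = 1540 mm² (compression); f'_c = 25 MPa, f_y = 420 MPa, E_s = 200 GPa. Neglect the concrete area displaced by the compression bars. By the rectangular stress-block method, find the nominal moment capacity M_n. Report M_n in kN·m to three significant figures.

Assume both tension and compression steel yield.
Net tension couple steel: A_s − A'_s = 4940 mm².
a = (A_s − A'_s) f_y / (0.85 f'_c b) = 2074800/(0.85 × 25 × 415) = 235.27 mm.
c = a/β₁ = 235.27/0.85 = 276.79 mm; ε'_s = 0.003(c − d')/c = 0.0023 ≥ f_y/E_s = 0.0021, so compression steel does yield.
M_n = (A_s − A'_s) f_y (d − a/2) + A'_s f_y (d − d') = [2074800 × (620 − 117.635) + 646800 × (620 − 61)] × 10⁻⁶ = 1042.31 + 361.56 = 1403.87 kN·m.

M_n ≈ 1400 kN·m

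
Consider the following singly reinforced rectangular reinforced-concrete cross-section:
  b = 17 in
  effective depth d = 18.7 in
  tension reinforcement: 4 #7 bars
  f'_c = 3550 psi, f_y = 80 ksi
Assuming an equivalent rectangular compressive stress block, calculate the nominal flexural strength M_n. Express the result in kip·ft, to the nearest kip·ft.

M_n ≈ 269 kip·ft

A_s = 4 × 0.6 = 2.4 in².
T = A_s f_y = 2.4 × 80 = 192 kips.
a = T/(0.85 f'_c b) = 192/(0.85 × 3.55 × 17) = 3.743 in.
M_n = T(d − a/2) = 192 × (18.7 − 1.8715) = 3231.1 kip·in = 3231.1/12 = 269.26 kip·ft.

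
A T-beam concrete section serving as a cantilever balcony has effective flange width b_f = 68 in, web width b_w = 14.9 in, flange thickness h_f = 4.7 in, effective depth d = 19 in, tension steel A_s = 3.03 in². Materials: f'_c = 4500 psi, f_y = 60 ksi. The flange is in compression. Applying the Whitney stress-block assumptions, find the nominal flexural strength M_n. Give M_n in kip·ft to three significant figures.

M_n ≈ 283 kip·ft

Tension: T = A_s f_y = 3.03 × 60 = 181.8 kips.
Try a within the flange: a = T/(0.85 f'_c b_f) = 181.8/(0.85 × 4.5 × 68) = 0.699 in.
Since a = 0.699 ≤ h_f = 4.7 in, the stress block lies entirely in the flange; analyse as a rectangular beam of width b_f.
M_n = T(d − a/2) = 181.8 × (19 − 0.3495) = 3390.7 kip·in.
M_n = 3390.7/12 = 282.56 kip·ft.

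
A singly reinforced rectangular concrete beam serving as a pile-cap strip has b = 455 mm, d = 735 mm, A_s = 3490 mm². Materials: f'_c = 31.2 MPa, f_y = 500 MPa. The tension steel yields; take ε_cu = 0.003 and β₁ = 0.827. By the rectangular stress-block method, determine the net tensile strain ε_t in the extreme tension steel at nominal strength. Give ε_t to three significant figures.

a = A_s f_y/(0.85 f'_c b) = 144.61 mm.
β₁ = 0.827, so c = a/β₁ = 144.61/0.827 = 174.86 mm.
From the linear strain diagram with ε_cu = 0.003: ε_t = 0.003 (d − c)/c = 0.003 × (735 − 174.86)/174.86 = 0.00961.
Since ε_t ≥ 0.005, the section is tension-controlled.

ε_t ≈ 0.00961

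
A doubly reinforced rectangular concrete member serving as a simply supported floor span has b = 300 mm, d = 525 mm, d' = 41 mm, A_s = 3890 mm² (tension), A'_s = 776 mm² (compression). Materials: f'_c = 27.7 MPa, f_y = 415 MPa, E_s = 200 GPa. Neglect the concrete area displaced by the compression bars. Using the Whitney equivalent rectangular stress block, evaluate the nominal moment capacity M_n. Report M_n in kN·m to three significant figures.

M_n ≈ 716 kN·m

Assume both tension and compression steel yield.
Net tension couple steel: A_s − A'_s = 3114 mm².
a = (A_s − A'_s) f_y / (0.85 f'_c b) = 1292310/(0.85 × 27.7 × 300) = 182.96 mm.
c = a/β₁ = 182.96/0.85 = 215.25 mm; ε'_s = 0.003(c − d')/c = 0.0024 ≥ f_y/E_s = 0.0021, so compression steel does yield.
M_n = (A_s − A'_s) f_y (d − a/2) + A'_s f_y (d − d') = [1292310 × (525 − 91.48) + 322040 × (525 − 41)] × 10⁻⁶ = 560.24 + 155.87 = 716.11 kN·m.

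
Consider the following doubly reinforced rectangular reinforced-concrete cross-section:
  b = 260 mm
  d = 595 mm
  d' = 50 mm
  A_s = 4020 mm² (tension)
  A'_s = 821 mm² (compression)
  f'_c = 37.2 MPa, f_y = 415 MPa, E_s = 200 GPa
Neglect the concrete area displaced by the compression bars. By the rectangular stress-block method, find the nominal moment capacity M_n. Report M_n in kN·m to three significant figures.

M_n ≈ 868 kN·m

Assume both tension and compression steel yield.
Net tension couple steel: A_s − A'_s = 3199 mm².
a = (A_s − A'_s) f_y / (0.85 f'_c b) = 1327585/(0.85 × 37.2 × 260) = 161.48 mm.
c = a/β₁ = 161.48/0.784 = 205.97 mm; ε'_s = 0.003(c − d')/c = 0.0023 ≥ f_y/E_s = 0.0021, so compression steel does yield.
M_n = (A_s − A'_s) f_y (d − a/2) + A'_s f_y (d − d') = [1327585 × (595 − 80.74) + 340715 × (595 − 50)] × 10⁻⁶ = 682.72 + 185.69 = 868.41 kN·m.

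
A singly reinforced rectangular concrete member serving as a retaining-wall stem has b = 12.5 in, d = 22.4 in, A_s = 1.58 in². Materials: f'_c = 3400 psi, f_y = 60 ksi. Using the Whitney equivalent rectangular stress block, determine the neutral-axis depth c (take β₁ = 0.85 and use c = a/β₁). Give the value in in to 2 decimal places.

c ≈ 3.09 in

T = A_s f_y = 1.58 × 60 = 94.8 kips.
a = T/(0.85 f'_c b) = 94.8/(0.85 × 3.4 × 12.5) = 2.6242 in.
With β₁ = 0.85, c = a/β₁ = 2.6242/0.85 = 3.09 in.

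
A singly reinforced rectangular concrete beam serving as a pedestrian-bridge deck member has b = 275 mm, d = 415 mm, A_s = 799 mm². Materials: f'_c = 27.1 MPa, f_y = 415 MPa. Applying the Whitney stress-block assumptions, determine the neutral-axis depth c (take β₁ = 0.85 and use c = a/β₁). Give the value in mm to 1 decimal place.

c ≈ 61.6 mm

T = A_s f_y = 799 × 415 = 331585 N = 331.585 kN.
Setting C = 0.85 f'_c a b equal to T: a = 331585/(0.85 × 27.1 × 275) = 52.345 mm.
With β₁ = 0.85, c = a/β₁ = 52.345/0.85 = 61.6 mm.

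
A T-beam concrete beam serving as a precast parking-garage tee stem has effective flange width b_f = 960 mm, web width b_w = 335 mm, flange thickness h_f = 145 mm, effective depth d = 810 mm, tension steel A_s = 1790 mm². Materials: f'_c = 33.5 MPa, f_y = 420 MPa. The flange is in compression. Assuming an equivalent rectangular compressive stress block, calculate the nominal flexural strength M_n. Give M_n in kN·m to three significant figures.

M_n ≈ 599 kN·m

Tension: T = A_s f_y = 1790 × 420 = 751800 N.
Try a within the flange: a = T/(0.85 f'_c b_f) = 751800/(0.85 × 33.5 × 960) = 27.50 mm.
Since a = 27.50 ≤ h_f = 145 mm, the stress block lies entirely in the flange; analyse as a rectangular beam of width b_f.
M_n = T(d − a/2) = 751800 × (810 − 13.75) = 598.62 × 10⁶ N·mm.
M_n = 598.62 kN·m.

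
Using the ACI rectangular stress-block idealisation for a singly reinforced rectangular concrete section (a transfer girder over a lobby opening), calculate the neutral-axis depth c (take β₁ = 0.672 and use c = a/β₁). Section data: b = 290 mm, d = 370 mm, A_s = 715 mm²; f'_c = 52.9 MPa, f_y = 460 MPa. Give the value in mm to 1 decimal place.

T = A_s f_y = 715 × 460 = 328900 N = 328.9 kN.
Setting C = 0.85 f'_c a b equal to T: a = 328900/(0.85 × 52.9 × 290) = 25.223 mm.
With β₁ = 0.672, c = a/β₁ = 25.223/0.672 = 37.5 mm.

c ≈ 37.5 mm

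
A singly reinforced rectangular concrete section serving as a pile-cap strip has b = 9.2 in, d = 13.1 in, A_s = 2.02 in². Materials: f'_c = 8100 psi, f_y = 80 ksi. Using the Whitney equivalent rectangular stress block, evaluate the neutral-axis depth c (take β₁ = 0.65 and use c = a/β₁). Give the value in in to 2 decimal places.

T = A_s f_y = 2.02 × 80 = 161.6 kips.
a = T/(0.85 f'_c b) = 161.6/(0.85 × 8.1 × 9.2) = 2.5512 in.
With β₁ = 0.65, c = a/β₁ = 2.5512/0.65 = 3.92 in.

c ≈ 3.92 in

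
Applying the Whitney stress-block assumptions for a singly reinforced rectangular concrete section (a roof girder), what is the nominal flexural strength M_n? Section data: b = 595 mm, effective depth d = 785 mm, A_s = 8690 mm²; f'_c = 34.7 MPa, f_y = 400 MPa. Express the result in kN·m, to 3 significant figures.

T = A_s f_y = 8690 × 400 = 3476000 N = 3476 kN.
From C = T: a = T/(0.85 f'_c b) = 3476000/(0.85 × 34.7 × 595) = 198.07 mm.
M_n = T(d − a/2) = 3476 kN × (785 − 99.035) mm = 2384.41 kN·m.

M_n ≈ 2380 kN·m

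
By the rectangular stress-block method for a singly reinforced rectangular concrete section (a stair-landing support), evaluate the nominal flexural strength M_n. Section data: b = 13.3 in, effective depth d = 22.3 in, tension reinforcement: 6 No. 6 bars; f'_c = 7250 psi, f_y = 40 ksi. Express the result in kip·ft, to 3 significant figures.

M_n ≈ 191 kip·ft

A_s = 6 × 0.44 = 2.64 in².
T = A_s f_y = 2.64 × 40 = 105.6 kips.
a = T/(0.85 f'_c b) = 105.6/(0.85 × 7.25 × 13.3) = 1.288 in.
M_n = T(d − a/2) = 105.6 × (22.3 − 0.644) = 2286.9 kip·in = 2286.9/12 = 190.58 kip·ft.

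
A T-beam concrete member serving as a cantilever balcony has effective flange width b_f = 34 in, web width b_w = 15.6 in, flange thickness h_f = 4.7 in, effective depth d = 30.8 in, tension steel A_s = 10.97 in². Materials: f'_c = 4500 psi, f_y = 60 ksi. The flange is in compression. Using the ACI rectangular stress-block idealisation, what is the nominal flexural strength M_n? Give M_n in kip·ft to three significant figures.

Tension: T = A_s f_y = 10.97 × 60 = 658.2 kips.
Try a within the flange: a = T/(0.85 f'_c b_f) = 658.2/(0.85 × 4.5 × 34) = 5.061 in.
a = 5.061 > h_f = 4.7 in: the block extends into the web. Split into flange-overhang and web parts.
C_f = 0.85 f'_c (b_f − b_w) h_f = 0.85 × 4.5 × (34 − 15.6) × 4.7 = 330.8 kips.
Remaining web compression depth: a_w = (T − C_f)/(0.85 f'_c b_w) = (658.2 − 330.8)/(0.85 × 4.5 × 15.6) = 5.487 in.
M_n = C_f(d − h_f/2) + (T − C_f)(d − a_w/2) = 330.8 × (30.8 − 2.35) + 327.4 × (30.8 − 2.7435) = 9411.3 + 9185.7 = 18597.0 kip·in.
M_n = 18597.0/12 = 1549.75 kip·ft.

M_n ≈ 1550 kip·ft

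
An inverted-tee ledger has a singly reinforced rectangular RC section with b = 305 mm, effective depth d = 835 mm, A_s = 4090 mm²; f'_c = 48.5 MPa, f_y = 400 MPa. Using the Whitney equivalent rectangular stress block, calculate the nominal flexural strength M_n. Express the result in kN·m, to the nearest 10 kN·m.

M_n ≈ 1260 kN·m

T = A_s f_y = 4090 × 400 = 1636000 N = 1636 kN.
From C = T: a = T/(0.85 f'_c b) = 1636000/(0.85 × 48.5 × 305) = 130.11 mm.
M_n = T(d − a/2) = 1636 kN × (835 − 65.055) mm = 1259.63 kN·m.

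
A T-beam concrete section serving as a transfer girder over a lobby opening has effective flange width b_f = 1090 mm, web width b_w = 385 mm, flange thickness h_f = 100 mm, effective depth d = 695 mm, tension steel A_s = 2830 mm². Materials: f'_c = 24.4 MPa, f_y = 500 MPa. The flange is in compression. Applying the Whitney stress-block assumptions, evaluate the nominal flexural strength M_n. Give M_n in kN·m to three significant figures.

M_n ≈ 939 kN·m

Tension: T = A_s f_y = 2830 × 500 = 1415000 N.
Try a within the flange: a = T/(0.85 f'_c b_f) = 1415000/(0.85 × 24.4 × 1090) = 62.59 mm.
Since a = 62.59 ≤ h_f = 100 mm, the stress block lies entirely in the flange; analyse as a rectangular beam of width b_f.
M_n = T(d − a/2) = 1415000 × (695 − 31.295) = 939.14 × 10⁶ N·mm.
M_n = 939.14 kN·m.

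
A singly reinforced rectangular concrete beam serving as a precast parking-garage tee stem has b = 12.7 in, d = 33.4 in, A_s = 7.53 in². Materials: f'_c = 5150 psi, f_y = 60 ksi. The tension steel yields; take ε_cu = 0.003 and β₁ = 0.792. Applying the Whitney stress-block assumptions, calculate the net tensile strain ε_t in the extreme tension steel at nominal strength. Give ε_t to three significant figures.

a = A_s f_y/(0.85 f'_c b) = 8.127 in.
β₁ = 0.792, so c = a/β₁ = 8.127/0.792 = 10.261 in.
From the linear strain diagram with ε_cu = 0.003: ε_t = 0.003 (d − c)/c = 0.003 × (33.4 − 10.261)/10.261 = 0.00677.
Since ε_t ≥ 0.005, the section is tension-controlled.

ε_t ≈ 0.00677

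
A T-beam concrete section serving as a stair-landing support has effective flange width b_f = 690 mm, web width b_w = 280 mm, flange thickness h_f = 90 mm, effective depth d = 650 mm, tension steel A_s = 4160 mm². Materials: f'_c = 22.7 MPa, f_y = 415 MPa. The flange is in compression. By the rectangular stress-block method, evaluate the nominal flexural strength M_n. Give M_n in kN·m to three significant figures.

M_n ≈ 995 kN·m

Tension: T = A_s f_y = 4160 × 415 = 1726400 N.
Try a within the flange: a = T/(0.85 f'_c b_f) = 1726400/(0.85 × 22.7 × 690) = 129.67 mm.
a = 129.67 > h_f = 90 mm: the block extends into the web. Split into flange-overhang and web parts.
C_f = 0.85 f'_c (b_f − b_w) h_f = 0.85 × 22.7 × (690 − 280) × 90 = 711986 N.
Remaining web compression depth: a_w = (T − C_f)/(0.85 f'_c b_w) = (1726400 − 711986)/(0.85 × 22.7 × 280) = 187.76 mm.
M_n = C_f(d − h_f/2) + (T − C_f)(d − a_w/2) = 711986 × (650 − 45) + 1014414 × (650 − 93.88) = 430.75 + 564.14 = 994.89 × 10⁶ N·mm.
M_n = 994.89 kN·m.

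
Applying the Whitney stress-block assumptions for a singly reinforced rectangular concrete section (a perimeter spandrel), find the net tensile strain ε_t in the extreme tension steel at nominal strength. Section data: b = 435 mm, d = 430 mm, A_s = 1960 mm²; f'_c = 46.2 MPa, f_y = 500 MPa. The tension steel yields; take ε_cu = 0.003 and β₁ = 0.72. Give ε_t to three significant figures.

ε_t ≈ 0.0132

a = A_s f_y/(0.85 f'_c b) = 57.37 mm.
β₁ = 0.72, so c = a/β₁ = 57.37/0.72 = 79.68 mm.
From the linear strain diagram with ε_cu = 0.003: ε_t = 0.003 (d − c)/c = 0.003 × (430 − 79.68)/79.68 = 0.0132.
Since ε_t ≥ 0.005, the section is tension-controlled.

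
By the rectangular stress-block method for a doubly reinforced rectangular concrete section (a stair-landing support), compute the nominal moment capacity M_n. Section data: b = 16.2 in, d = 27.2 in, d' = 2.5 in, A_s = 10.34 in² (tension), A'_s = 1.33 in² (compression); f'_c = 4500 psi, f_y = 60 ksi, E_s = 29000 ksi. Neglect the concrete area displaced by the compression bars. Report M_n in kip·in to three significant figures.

Assume both steels yield.
a = (A_s − A'_s) f_y/(0.85 f'_c b) = (10.34 − 1.33) × 60/(0.85 × 4.5 × 16.2) = 8.724 in.
c = a/β₁ = 8.724/0.825 = 10.575 in; ε'_s = 0.003(c − d')/c = 0.0023 ≥ ε_y = 0.0021, so the compression steel yields.
M_n = (A_s − A'_s) f_y (d − a/2) + A'_s f_y (d − d') = 540.6 × (27.2 − 4.362) + 79.8 × (27.2 − 2.5) = 12346.2 + 1971.1 = 14317.3 kip·in.

M_n ≈ 14300 kip·in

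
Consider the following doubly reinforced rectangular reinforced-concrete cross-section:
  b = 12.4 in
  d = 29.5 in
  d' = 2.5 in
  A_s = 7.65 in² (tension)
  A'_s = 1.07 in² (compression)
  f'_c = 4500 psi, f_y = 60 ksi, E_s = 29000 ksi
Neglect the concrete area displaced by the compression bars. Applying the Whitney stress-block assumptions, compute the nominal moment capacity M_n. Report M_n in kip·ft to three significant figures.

M_n ≈ 978 kip·ft

Assume both steels yield.
a = (A_s − A'_s) f_y/(0.85 f'_c b) = (7.65 − 1.07) × 60/(0.85 × 4.5 × 12.4) = 8.324 in.
c = a/β₁ = 8.324/0.825 = 10.090 in; ε'_s = 0.003(c − d')/c = 0.0023 ≥ ε_y = 0.0021, so the compression steel yields.
M_n = (A_s − A'_s) f_y (d − a/2) + A'_s f_y (d − d') = 394.8 × (29.5 − 4.162) + 64.2 × (29.5 − 2.5) = 10003.4 + 1733.4 = 11736.8 kip·in = 11736.8/12 = 978.07 kip·ft.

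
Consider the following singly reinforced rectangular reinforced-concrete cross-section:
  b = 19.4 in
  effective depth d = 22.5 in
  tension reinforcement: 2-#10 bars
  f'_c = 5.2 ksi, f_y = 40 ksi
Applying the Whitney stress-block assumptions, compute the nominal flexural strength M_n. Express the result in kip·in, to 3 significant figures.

M_n ≈ 2230 kip·in

A_s = 2 × 1.27 = 2.54 in².
T = A_s f_y = 2.54 × 40 = 101.6 kips.
a = T/(0.85 f'_c b) = 101.6/(0.85 × 5.2 × 19.4) = 1.185 in.
M_n = T(d − a/2) = 101.6 × (22.5 − 0.5925) = 2225.8 kip·in.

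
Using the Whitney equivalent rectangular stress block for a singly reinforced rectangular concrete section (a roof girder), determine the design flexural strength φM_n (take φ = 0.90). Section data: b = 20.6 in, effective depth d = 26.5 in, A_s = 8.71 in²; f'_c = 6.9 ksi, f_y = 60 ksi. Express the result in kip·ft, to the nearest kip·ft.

φM_n ≈ 954 kip·ft

T = A_s f_y = 8.71 × 60 = 522.6 kips.
a = T/(0.85 f'_c b) = 522.6/(0.85 × 6.9 × 20.6) = 4.325 in.
M_n = T(d − a/2) = 522.6 × (26.5 − 2.1625) = 12718.8 kip·in = 12718.8/12 = 1059.90 kip·ft.
φM_n = 0.90 × 1059.90 = 953.91 kip·ft.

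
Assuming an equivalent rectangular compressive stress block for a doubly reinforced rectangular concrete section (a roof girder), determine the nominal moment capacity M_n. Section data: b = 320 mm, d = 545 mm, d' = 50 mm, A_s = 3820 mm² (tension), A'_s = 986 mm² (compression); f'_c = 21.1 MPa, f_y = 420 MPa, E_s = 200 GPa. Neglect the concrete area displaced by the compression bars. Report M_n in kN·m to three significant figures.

Assume both tension and compression steel yield.
Net tension couple steel: A_s − A'_s = 2834 mm².
a = (A_s − A'_s) f_y / (0.85 f'_c b) = 1190280/(0.85 × 21.1 × 320) = 207.39 mm.
c = a/β₁ = 207.39/0.85 = 243.99 mm; ε'_s = 0.003(c − d')/c = 0.0024 ≥ f_y/E_s = 0.0021, so compression steel does yield.
M_n = (A_s − A'_s) f_y (d − a/2) + A'_s f_y (d − d') = [1190280 × (545 − 103.695) + 414120 × (545 − 50)] × 10⁻⁶ = 525.28 + 204.99 = 730.27 kN·m.

M_n ≈ 730 kN·m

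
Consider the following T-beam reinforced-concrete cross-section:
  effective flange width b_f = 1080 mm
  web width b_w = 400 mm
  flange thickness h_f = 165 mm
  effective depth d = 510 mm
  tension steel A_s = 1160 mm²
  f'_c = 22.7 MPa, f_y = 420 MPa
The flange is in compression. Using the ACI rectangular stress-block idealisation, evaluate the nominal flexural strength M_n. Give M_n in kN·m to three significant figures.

M_n ≈ 243 kN·m

Tension: T = A_s f_y = 1160 × 420 = 487200 N.
Try a within the flange: a = T/(0.85 f'_c b_f) = 487200/(0.85 × 22.7 × 1080) = 23.38 mm.
Since a = 23.38 ≤ h_f = 165 mm, the stress block lies entirely in the flange; analyse as a rectangular beam of width b_f.
M_n = T(d − a/2) = 487200 × (510 − 11.69) = 242.78 × 10⁶ N·mm.
M_n = 242.78 kN·m.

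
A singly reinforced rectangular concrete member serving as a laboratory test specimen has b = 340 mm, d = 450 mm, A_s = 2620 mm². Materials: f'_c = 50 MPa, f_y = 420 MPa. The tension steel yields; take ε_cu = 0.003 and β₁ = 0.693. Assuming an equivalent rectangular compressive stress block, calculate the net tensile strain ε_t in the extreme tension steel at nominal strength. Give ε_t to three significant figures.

ε_t ≈ 0.00929

a = A_s f_y/(0.85 f'_c b) = 76.15 mm.
β₁ = 0.693, so c = a/β₁ = 76.15/0.693 = 109.88 mm.
From the linear strain diagram with ε_cu = 0.003: ε_t = 0.003 (d − c)/c = 0.003 × (450 − 109.88)/109.88 = 0.00929.
Since ε_t ≥ 0.005, the section is tension-controlled.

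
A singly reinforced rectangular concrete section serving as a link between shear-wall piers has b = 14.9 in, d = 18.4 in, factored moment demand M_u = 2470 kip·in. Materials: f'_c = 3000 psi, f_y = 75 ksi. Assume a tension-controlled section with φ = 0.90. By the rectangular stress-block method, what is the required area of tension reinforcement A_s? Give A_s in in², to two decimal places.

M_n = M_u/φ = 2470/0.90 = 2744.44 kip·in.
From M_n = 0.85 f'_c a b (d − a/2):
a = d − √(d² − 2M_n/(0.85 f'_c b)) = 18.4 − √(18.4² − 2 × 2744.44/(0.85 × 3 × 14.9)) = 4.468 in.
A_s = 0.85 f'_c a b / f_y = 0.85 × 3 × 4.468 × 14.9 / 75 = 2.263 in².

A_s ≈ 2.26 in²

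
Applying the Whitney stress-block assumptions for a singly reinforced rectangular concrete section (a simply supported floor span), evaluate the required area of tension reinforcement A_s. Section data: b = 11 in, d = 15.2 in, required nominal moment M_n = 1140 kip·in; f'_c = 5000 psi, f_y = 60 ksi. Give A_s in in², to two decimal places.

A_s ≈ 1.32 in²

From M_n = 0.85 f'_c a b (d − a/2):
a = d − √(d² − 2M_n/(0.85 f'_c b)) = 15.2 − √(15.2² − 2 × 1140/(0.85 × 5 × 11)) = 1.699 in.
A_s = 0.85 f'_c a b / f_y = 0.85 × 5 × 1.699 × 11 / 60 = 1.324 in².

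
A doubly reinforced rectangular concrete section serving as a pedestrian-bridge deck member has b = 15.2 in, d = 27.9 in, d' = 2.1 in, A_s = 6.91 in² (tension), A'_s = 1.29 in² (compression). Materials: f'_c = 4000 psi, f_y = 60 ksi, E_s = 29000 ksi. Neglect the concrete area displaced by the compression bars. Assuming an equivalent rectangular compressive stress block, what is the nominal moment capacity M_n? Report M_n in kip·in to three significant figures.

M_n ≈ 10300 kip·in

Assume both steels yield.
a = (A_s − A'_s) f_y/(0.85 f'_c b) = (6.91 − 1.29) × 60/(0.85 × 4 × 15.2) = 6.525 in.
c = a/β₁ = 6.525/0.85 = 7.676 in; ε'_s = 0.003(c − d')/c = 0.0022 ≥ ε_y = 0.0021, so the compression steel yields.
M_n = (A_s − A'_s) f_y (d − a/2) + A'_s f_y (d − d') = 337.2 × (27.9 − 3.2625) + 77.4 × (27.9 − 2.1) = 8307.8 + 1996.9 = 10304.7 kip·in.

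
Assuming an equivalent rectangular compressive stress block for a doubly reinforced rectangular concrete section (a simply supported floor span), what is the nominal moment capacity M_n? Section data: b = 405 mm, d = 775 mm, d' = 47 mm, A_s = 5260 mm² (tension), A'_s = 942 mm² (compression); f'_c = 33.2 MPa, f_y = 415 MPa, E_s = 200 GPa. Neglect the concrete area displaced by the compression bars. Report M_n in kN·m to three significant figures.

M_n ≈ 1530 kN·m

Assume both tension and compression steel yield.
Net tension couple steel: A_s − A'_s = 4318 mm².
a = (A_s − A'_s) f_y / (0.85 f'_c b) = 1791970/(0.85 × 33.2 × 405) = 156.79 mm.
c = a/β₁ = 156.79/0.813 = 192.85 mm; ε'_s = 0.003(c − d')/c = 0.0023 ≥ f_y/E_s = 0.0021, so compression steel does yield.
M_n = (A_s − A'_s) f_y (d − a/2) + A'_s f_y (d − d') = [1791970 × (775 − 78.395) + 390930 × (775 − 47)] × 10⁻⁶ = 1248.30 + 284.60 = 1532.90 kN·m.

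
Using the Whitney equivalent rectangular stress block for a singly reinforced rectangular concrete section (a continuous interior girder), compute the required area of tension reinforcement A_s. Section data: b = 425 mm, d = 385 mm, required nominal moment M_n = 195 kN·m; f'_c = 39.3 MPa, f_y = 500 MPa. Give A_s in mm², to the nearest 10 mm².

With M_n = 0.85 f'_c a b (d − a/2), solve the quadratic for a:
a = d − √(d² − 2M_n/(0.85 f'_c b)) = 385 − √(385² − 2 × 195×10⁶/(0.85 × 39.3 × 425)) = 37.50 mm.
A_s = 0.85 f'_c a b / f_y = 0.85 × 39.3 × 37.50 × 425 / 500 = 1064.8 mm².

A_s ≈ 1060 mm²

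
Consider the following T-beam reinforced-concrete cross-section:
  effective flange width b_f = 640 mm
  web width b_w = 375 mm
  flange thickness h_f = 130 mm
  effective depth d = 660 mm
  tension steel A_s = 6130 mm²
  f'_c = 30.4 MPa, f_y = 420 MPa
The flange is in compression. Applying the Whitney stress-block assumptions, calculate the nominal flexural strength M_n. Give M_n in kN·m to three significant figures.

M_n ≈ 1490 kN·m

Tension: T = A_s f_y = 6130 × 420 = 2574600 N.
Try a within the flange: a = T/(0.85 f'_c b_f) = 2574600/(0.85 × 30.4 × 640) = 155.68 mm.
a = 155.68 > h_f = 130 mm: the block extends into the web. Split into flange-overhang and web parts.
C_f = 0.85 f'_c (b_f − b_w) h_f = 0.85 × 30.4 × (640 − 375) × 130 = 890188 N.
Remaining web compression depth: a_w = (T − C_f)/(0.85 f'_c b_w) = (2574600 − 890188)/(0.85 × 30.4 × 375) = 173.83 mm.
M_n = C_f(d − h_f/2) + (T − C_f)(d − a_w/2) = 890188 × (660 − 65) + 1684412 × (660 − 86.915) = 529.66 + 965.31 = 1494.97 × 10⁶ N·mm.
M_n = 1494.97 kN·m.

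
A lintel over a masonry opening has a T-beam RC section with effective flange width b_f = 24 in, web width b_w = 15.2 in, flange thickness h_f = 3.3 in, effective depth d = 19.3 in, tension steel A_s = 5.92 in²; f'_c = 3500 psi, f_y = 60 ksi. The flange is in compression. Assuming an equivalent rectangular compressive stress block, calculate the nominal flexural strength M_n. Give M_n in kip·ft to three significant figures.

M_n ≈ 493 kip·ft

Tension: T = A_s f_y = 5.92 × 60 = 355.2 kips.
Try a within the flange: a = T/(0.85 f'_c b_f) = 355.2/(0.85 × 3.5 × 24) = 4.975 in.
a = 4.975 > h_f = 3.3 in: the block extends into the web. Split into flange-overhang and web parts.
C_f = 0.85 f'_c (b_f − b_w) h_f = 0.85 × 3.5 × (24 − 15.2) × 3.3 = 86.4 kips.
Remaining web compression depth: a_w = (T − C_f)/(0.85 f'_c b_w) = (355.2 − 86.4)/(0.85 × 3.5 × 15.2) = 5.944 in.
M_n = C_f(d − h_f/2) + (T − C_f)(d − a_w/2) = 86.4 × (19.3 − 1.65) + 268.8 × (19.3 − 2.972) = 1525.0 + 4389.0 = 5914.0 kip·in.
M_n = 5914.0/12 = 492.83 kip·ft.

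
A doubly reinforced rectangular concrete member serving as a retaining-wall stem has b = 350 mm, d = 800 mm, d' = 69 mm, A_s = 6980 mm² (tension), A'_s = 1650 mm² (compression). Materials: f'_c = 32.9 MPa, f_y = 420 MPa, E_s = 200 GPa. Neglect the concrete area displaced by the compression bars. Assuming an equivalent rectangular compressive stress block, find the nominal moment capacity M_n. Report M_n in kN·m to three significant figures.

Assume both tension and compression steel yield.
Net tension couple steel: A_s − A'_s = 5330 mm².
a = (A_s − A'_s) f_y / (0.85 f'_c b) = 2238600/(0.85 × 32.9 × 350) = 228.71 mm.
c = a/β₁ = 228.71/0.815 = 280.63 mm; ε'_s = 0.003(c − d')/c = 0.0023 ≥ f_y/E_s = 0.0021, so compression steel does yield.
M_n = (A_s − A'_s) f_y (d − a/2) + A'_s f_y (d − d') = [2238600 × (800 − 114.355) + 693000 × (800 − 69)] × 10⁻⁶ = 1534.88 + 506.58 = 2041.46 kN·m.

M_n ≈ 2040 kN·m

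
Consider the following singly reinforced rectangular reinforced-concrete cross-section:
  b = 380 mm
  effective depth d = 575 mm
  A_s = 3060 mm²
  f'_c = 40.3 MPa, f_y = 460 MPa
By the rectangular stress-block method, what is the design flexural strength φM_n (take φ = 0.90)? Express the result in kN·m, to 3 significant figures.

T = A_s f_y = 3060 × 460 = 1407600 N = 1407.6 kN.
From C = T: a = T/(0.85 f'_c b) = 1407600/(0.85 × 40.3 × 380) = 108.14 mm.
M_n = T(d − a/2) = 1407.6 kN × (575 − 54.07) mm = 733.26 kN·m.
φM_n = 0.90 × 733.26 = 659.93 kN·m.

φM_n ≈ 660 kN·m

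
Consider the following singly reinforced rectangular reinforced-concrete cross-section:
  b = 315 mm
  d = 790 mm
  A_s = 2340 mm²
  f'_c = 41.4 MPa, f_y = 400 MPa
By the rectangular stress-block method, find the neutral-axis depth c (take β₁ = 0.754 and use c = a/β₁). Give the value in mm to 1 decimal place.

c ≈ 112.0 mm

T = A_s f_y = 2340 × 400 = 936000 N = 936 kN.
Setting C = 0.85 f'_c a b equal to T: a = 936000/(0.85 × 41.4 × 315) = 84.440 mm.
With β₁ = 0.754, c = a/β₁ = 84.440/0.754 = 112.0 mm.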